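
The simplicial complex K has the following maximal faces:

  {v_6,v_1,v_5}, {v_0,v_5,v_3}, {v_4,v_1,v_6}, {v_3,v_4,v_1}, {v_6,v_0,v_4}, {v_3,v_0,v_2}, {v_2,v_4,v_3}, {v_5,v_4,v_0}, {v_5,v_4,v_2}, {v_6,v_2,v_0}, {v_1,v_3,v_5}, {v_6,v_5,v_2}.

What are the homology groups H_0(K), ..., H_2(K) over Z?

H_0 = Z,  H_1 = Z/2,  H_2 = 0.

Order the vertices as v_0 < v_1 < v_2 < v_3 < v_4 < v_5 < v_6. Listing each simplex with vertices in this order, K has dimension 2 with simplices:

  0-simplices (7): [v_0], [v_1], [v_2], [v_3], [v_4], [v_5], [v_6]
  1-simplices (18): (18 of them)
  2-simplices (12): (12 of them)

so the chain groups are C_0 ≅ Z^7, C_1 ≅ Z^18, C_2 ≅ Z^12.

∂_1: C_1 → C_0 maps an edge to its endpoints' difference, ∂[p,q] = q − p.
This gives a 7×18 integer matrix of rank 6; reducing to Smith normal form yields diagonal entries (1,1,1,1,1,1).

The boundary map ∂_2: C_2 → C_1 sends each 2-simplex [p,q,r] to [q,r] − [p,r] + [p,q]. For instance
  ∂[v_1,v_3,v_5] = [v_3,v_5] − [v_1,v_5] + [v_1,v_3],
  ∂[v_2,v_4,v_5] = [v_4,v_5] − [v_2,v_5] + [v_2,v_4].
As a 18×12 matrix over Z this has rank 12, with invariant factors (1,1,1,1,1,1,1,1,1,1,1,2).

From H_k ≅ ker(∂_k) / im(∂_{k+1}) we obtain:

  H_0: rank C_0 − rank ∂_1 = 7 − 6 = 1, and the invariant factors of ∂_1 are all 1, so H_0 = Z.
  H_1: rank ker ∂_1 − rank ∂_2 = (18 − 6) − 12 = 0, and ∂_2 has invariant factor 2 > 1, so H_1 = Z/2.
  H_2: rank ker ∂_2 − rank ∂_3 = (12 − 12) − 0 = 0, and there is no ∂_3, so H_2 = 0.

As a check, the Euler characteristic is 7 − 18 + 12 = 1, which agrees with 1 − 0 + 0 = 1.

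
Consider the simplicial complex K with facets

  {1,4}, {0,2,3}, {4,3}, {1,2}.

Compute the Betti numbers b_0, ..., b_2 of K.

We work with the vertex ordering 0 < 1 < 2 < 3 < 4. The simplices of K, each written with vertices in increasing order, are:

  0-simplices (5): [0], [1], [2], [3], [4]
  1-simplices (6): [0,2], [0,3], [1,2], [1,4], [2,3], [3,4]
  2-simplices (1): [0,2,3]

giving chain groups C_0 ≅ Z^5, C_1 ≅ Z^6, C_2 ≅ Z^1.

The boundary map ∂_1: C_1 → C_0 maps an edge to its endpoints' difference, ∂[p,q] = q − p. For instance
  ∂[1,4] = [4] − [1].
The resulting 5×6 matrix has rank 4, and its Smith normal form has invariant factors (1,1,1,1).

Boundary ∂_2: C_2 → C_1 acts by ∂[p,q,r] = [q,r] − [p,r] + [p,q]. For instance
  ∂[0,2,3] = [2,3] − [0,3] + [0,2].
This gives a 6×1 integer matrix of rank 1; reducing to Smith normal form yields diagonal entries (1).

From H_k ≅ ker(∂_k) / im(∂_{k+1}) we obtain:

  H_0: rank C_0 − rank ∂_1 = 5 − 4 = 1, and the invariant factors of ∂_1 are all 1, so H_0 = Z.
  H_1: rank ker ∂_1 − rank ∂_2 = (6 − 4) − 1 = 1, and the invariant factors of ∂_2 are all 1, so H_1 = Z.
  H_2: rank ker ∂_2 − rank ∂_3 = (1 − 1) − 0 = 0, and there is no ∂_3, so H_2 = 0.

As a check, the Euler characteristic is 5 − 6 + 1 = 0, which agrees with 1 − 1 + 0 = 0.

Hence the Betti numbers are b_0 = 1, b_1 = 1, b_2 = 0.

b_0 = 1, b_1 = 1, b_2 = 0.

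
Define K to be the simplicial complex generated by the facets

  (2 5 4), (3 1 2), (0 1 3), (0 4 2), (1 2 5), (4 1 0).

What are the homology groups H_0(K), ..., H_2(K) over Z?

H_0 = Z,  H_1 = Z,  H_2 = 0.

Fix the vertex order 0 < 1 < 2 < 3 < 4 < 5 and write every simplex with vertices in increasing order. Then dim K = 2 and the simplices of K are:

  0-simplices (6): [0], [1], [2], [3], [4], [5]
  1-simplices (12): [0,1], [0,2], [0,3], [0,4], [1,2], [1,3], [1,4], [1,5], [2,3], [2,4], [2,5], [4,5]
  2-simplices (6): [0,1,3], [0,1,4], [0,2,4], [1,2,3], [1,2,5], [2,4,5]

so the chain groups are C_0 ≅ Z^6, C_1 ≅ Z^12, C_2 ≅ Z^6.

The boundary map ∂_1: C_1 → C_0 sends each edge [p,q] (with p < q) to q − p.
The 6×12 boundary matrix has rank 5 and Smith normal form diag(1,1,1,1,1).

∂_2: C_2 → C_1 sends each 2-simplex [p,q,r] to [q,r] − [p,r] + [p,q]. For instance
  ∂[0,1,4] = [1,4] − [0,4] + [0,1],
  ∂[1,2,5] = [2,5] − [1,5] + [1,2].
The 12×6 boundary matrix has rank 6 and Smith normal form diag(1,1,1,1,1,1).

Computing H_k = (kernel of ∂_k) / (image of ∂_{k+1}):

  H_0: rank C_0 − rank ∂_1 = 6 − 5 = 1, and the invariant factors of ∂_1 are all 1, so H_0 = Z.
  H_1: rank ker ∂_1 − rank ∂_2 = (12 − 5) − 6 = 1, and the invariant factors of ∂_2 are all 1, so H_1 = Z.
  H_2: rank ker ∂_2 − rank ∂_3 = (6 − 6) − 0 = 0, and there is no ∂_3, so H_2 = 0.

(K is a triangulation of the cylinder S^1 x I.)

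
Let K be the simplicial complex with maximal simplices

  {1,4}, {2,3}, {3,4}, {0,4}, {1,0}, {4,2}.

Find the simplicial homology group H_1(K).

Fix the vertex order 0 < 1 < 2 < 3 < 4 and write every simplex with vertices in increasing order. Then dim K = 1 and the simplices of K are:

  0-simplices (5): [0], [1], [2], [3], [4]
  1-simplices (6): [0,1], [0,4], [1,4], [2,3], [2,4], [3,4]

Hence C_0 ≅ Z^5, C_1 ≅ Z^6.

Boundary ∂_1: C_1 → C_0 is given by ∂[p,q] = [q] − [p]. For instance
  ∂[0,4] = [4] − [0].
The resulting 5×6 matrix has rank 4, and its Smith normal form has invariant factors (1,1,1,1).

Reading off H_k = ker ∂_k / im ∂_{k+1}:

  H_1: rank ker ∂_1 − rank ∂_2 = (6 − 4) − 0 = 2, and there is no ∂_2, so H_1 ≅ Z^2.

(K is a triangulation of a wedge of 2 circles.)

H_1 ≅ Z^2.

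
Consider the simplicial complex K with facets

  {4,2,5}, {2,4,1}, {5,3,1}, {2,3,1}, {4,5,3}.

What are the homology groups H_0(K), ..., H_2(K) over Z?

Order the vertices as 1 < 2 < 3 < 4 < 5. Listing each simplex with vertices in this order, K has dimension 2 with simplices:

  0-simplices (5): [1], [2], [3], [4], [5]
  1-simplices (10): [1,2], [1,3], [1,4], [1,5], [2,3], [2,4], [2,5], [3,4], [3,5], [4,5]
  2-simplices (5): [1,2,3], [1,2,4], [1,3,5], [2,4,5], [3,4,5]

giving chain groups C_0 ≅ Z^5, C_1 ≅ Z^10, C_2 ≅ Z^5.

The boundary map ∂_1: C_1 → C_0 maps an edge to its endpoints' difference, ∂[p,q] = q − p. For instance
  ∂[1,2] = [2] − [1].
As a 5×10 matrix over Z this has rank 4, with invariant factors (1,1,1,1).

Boundary ∂_2: C_2 → C_1 maps a triangle to the signed sum of its edges. For instance
  ∂[1,2,4] = [2,4] − [1,4] + [1,2],
  ∂[3,4,5] = [4,5] − [3,5] + [3,4].
This gives a 10×5 integer matrix of rank 5; reducing to Smith normal form yields diagonal entries (1,1,1,1,1).

Now H_k = ker ∂_k / im ∂_{k+1}, so:

  H_0: rank C_0 − rank ∂_1 = 5 − 4 = 1, and the invariant factors of ∂_1 are all 1, so H_0 = Z.
  H_1: rank ker ∂_1 − rank ∂_2 = (10 − 4) − 5 = 1, and the invariant factors of ∂_2 are all 1, so H_1 = Z.
  H_2: rank ker ∂_2 − rank ∂_3 = (5 − 5) − 0 = 0, and there is no ∂_3, so H_2 = 0.

H_0 = Z,  H_1 = Z,  H_2 = 0.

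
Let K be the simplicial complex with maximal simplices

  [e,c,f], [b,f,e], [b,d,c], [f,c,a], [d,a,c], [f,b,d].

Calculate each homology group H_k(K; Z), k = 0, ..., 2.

Order the vertices as a < b < c < d < e < f. Listing each simplex with vertices in this order, K has dimension 2 with simplices:

  0-simplices (6): a, b, c, d, e, f
  1-simplices (12): ac, ad, af, bc, bd, be, bf, cd, ce, cf, df, ef
  2-simplices (6): acd, acf, bcd, bdf, bef, cef

giving chain groups C_0 ≅ Z^6, C_1 ≅ Z^12, C_2 ≅ Z^6.

The boundary map ∂_1: C_1 → C_0 sends each edge [p,q] (with p < q) to q − p.
The 6×12 boundary matrix has rank 5 and Smith normal form diag(1,1,1,1,1).

The boundary map ∂_2: C_2 → C_1 acts by ∂[p,q,r] = [q,r] − [p,r] + [p,q]. For instance
  ∂bcd = cd − bd + bc,
  ∂bdf = df − bf + bd.
As a 12×6 matrix over Z this has rank 6, with invariant factors (1,1,1,1,1,1).

Reading off H_k = ker ∂_k / im ∂_{k+1}:

  H_0: rank C_0 − rank ∂_1 = 6 − 5 = 1, and the invariant factors of ∂_1 are all 1, so H_0 ≅ Z.
  H_1: rank ker ∂_1 − rank ∂_2 = (12 − 5) − 6 = 1, and the invariant factors of ∂_2 are all 1, so H_1 ≅ Z.
  H_2: rank ker ∂_2 − rank ∂_3 = (6 − 6) − 0 = 0, and there is no ∂_3, so H_2 ≅ 0.

H_0 ≅ Z,  H_1 ≅ Z,  H_2 = 0.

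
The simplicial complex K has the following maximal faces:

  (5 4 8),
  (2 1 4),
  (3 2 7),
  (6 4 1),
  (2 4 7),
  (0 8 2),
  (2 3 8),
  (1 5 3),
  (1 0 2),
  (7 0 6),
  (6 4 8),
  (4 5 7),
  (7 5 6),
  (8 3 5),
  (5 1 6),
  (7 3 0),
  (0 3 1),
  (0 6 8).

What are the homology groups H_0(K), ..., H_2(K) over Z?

Take the total order 0 < 1 < 2 < 3 < 4 < 5 < 6 < 7 < 8 on the vertex set. Then K (dimension 2) consists of the simplices:

  0-simplices (9): [0], [1], [2], [3], [4], [5], [6], [7], [8]
  1-simplices (27): (27 of them)
  2-simplices (18): [0,1,2], [0,1,3], [0,2,8], [0,3,7], [0,6,7], [0,6,8], [1,2,4], [1,3,5], [1,4,6], [1,5,6], [2,3,7], [2,3,8], [2,4,7], [3,5,8], [4,5,7], [4,5,8], [4,6,8], [5,6,7]

giving chain groups C_0 ≅ Z^9, C_1 ≅ Z^27, C_2 ≅ Z^18.

∂_1: C_1 → C_0 is given by ∂[p,q] = [q] − [p].
This gives a 9×27 integer matrix of rank 8; reducing to Smith normal form yields diagonal entries (1,1,1,1,1,1,1,1).

Boundary ∂_2: C_2 → C_1 maps a triangle to the signed sum of its edges. For instance
  ∂[0,6,7] = [6,7] − [0,7] + [0,6],
  ∂[4,5,7] = [5,7] − [4,7] + [4,5].
This gives a 27×18 integer matrix of rank 18; reducing to Smith normal form yields diagonal entries (1,1,1,1,1,1,1,1,1,1,1,1,1,1,1,1,1,2).

Computing H_k = (kernel of ∂_k) / (image of ∂_{k+1}):

  H_0: rank C_0 − rank ∂_1 = 9 − 8 = 1, and the invariant factors of ∂_1 are all 1, so H_0 ≅ Z.
  H_1: rank ker ∂_1 − rank ∂_2 = (27 − 8) − 18 = 1, and ∂_2 has invariant factor 2 > 1, so H_1 ≅ Z ⊕ Z/2.
  H_2: rank ker ∂_2 − rank ∂_3 = (18 − 18) − 0 = 0, and there is no ∂_3, so H_2 ≅ 0.

H_0 ≅ Z,  H_1 ≅ Z ⊕ Z/2,  H_2 = 0.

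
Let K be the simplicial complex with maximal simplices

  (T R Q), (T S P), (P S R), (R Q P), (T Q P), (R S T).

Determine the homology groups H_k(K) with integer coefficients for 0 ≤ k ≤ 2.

Fix the vertex order P < Q < R < S < T and write every simplex with vertices in increasing order. Then dim K = 2 and the simplices of K are:

  0-simplices (5): P, Q, R, S, T
  1-simplices (9): PQ, PR, PS, PT, QR, QT, RS, RT, ST
  2-simplices (6): PQR, PQT, PRS, PST, QRT, RST

giving chain groups C_0 ≅ Z^5, C_1 ≅ Z^9, C_2 ≅ Z^6.

Boundary ∂_1: C_1 → C_0 sends each edge [p,q] (with p < q) to q − p.
The 5×9 boundary matrix has rank 4 and Smith normal form diag(1,1,1,1).

The boundary map ∂_2: C_2 → C_1 acts by ∂[p,q,r] = [q,r] − [p,r] + [p,q]. For instance
  ∂PQR = QR − PR + PQ,
  ∂PRS = RS − PS + PR.
The 9×6 boundary matrix has rank 5 and Smith normal form diag(1,1,1,1,1).

Reading off H_k = ker ∂_k / im ∂_{k+1}:

  H_0: rank C_0 − rank ∂_1 = 5 − 4 = 1, and the invariant factors of ∂_1 are all 1, so H_0 = Z.
  H_1: rank ker ∂_1 − rank ∂_2 = (9 − 4) − 5 = 0, and the invariant factors of ∂_2 are all 1, so H_1 = 0.
  H_2: rank ker ∂_2 − rank ∂_3 = (6 − 5) − 0 = 1, and there is no ∂_3, so H_2 = Z.

As a check, the Euler characteristic is 5 − 9 + 6 = 2, which agrees with 1 − 0 + 1 = 2.
(K is a triangulation of the 2-sphere S^2.)

H_0 ≅ Z,  H_1 = 0,  H_2 ≅ Z.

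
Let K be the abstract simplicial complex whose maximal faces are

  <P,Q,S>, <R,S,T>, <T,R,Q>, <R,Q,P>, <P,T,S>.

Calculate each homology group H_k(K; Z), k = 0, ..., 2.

H_0 ≅ Z,  H_1 ≅ Z,  H_2 = 0.

K has 5 vertices, 10 edges, 5 triangles.
rank ∂_0 = 0, rank ∂_1 = 4 ⇒ b_0 = 5 − 0 − 4 = 1; all invariant factors of ∂_1 are 1 so no torsion. So H_0 = Z.
rank ∂_1 = 4, rank ∂_2 = 5 ⇒ b_1 = 10 − 4 − 5 = 1; all invariant factors of ∂_2 are 1 so no torsion. So H_1 = Z.
rank ∂_2 = 5, rank ∂_3 = 0 ⇒ b_2 = 5 − 5 − 0 = 0. So H_2 = 0.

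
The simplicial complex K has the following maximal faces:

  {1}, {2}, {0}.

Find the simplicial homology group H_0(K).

We work with the vertex ordering 0 < 1 < 2. The simplices of K, each written with vertices in increasing order, are:

  0-simplices (3): [0], [1], [2]

so the chain groups are C_0 ≅ Z^3.

Computing H_k = (kernel of ∂_k) / (image of ∂_{k+1}):

  H_0: rank C_0 − rank ∂_1 = 3 − 0 = 3, and there is no ∂_1, so H_0 = Z^3.

H_0 ≅ Z^3.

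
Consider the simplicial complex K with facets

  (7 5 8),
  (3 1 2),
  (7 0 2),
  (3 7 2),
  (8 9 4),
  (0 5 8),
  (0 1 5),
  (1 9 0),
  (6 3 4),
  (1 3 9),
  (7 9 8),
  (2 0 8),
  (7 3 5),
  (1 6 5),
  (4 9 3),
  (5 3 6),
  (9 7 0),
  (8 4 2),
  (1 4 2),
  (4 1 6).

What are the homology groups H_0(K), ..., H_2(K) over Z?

H_0 = Z,  H_1 = Z ⊕ Z/2Z,  H_2 = 0.

We work with the vertex ordering 0 < 1 < 2 < 3 < 4 < 5 < 6 < 7 < 8 < 9. The simplices of K, each written with vertices in increasing order, are:

  0-simplices (10): [0], [1], [2], [3], [4], [5], [6], [7], [8], [9]
  1-simplices (30): (30 of them)
  2-simplices (20): (20 of them)

so the chain groups are C_0 ≅ Z^10, C_1 ≅ Z^30, C_2 ≅ Z^20.

∂_1: C_1 → C_0 maps an edge to its endpoints' difference, ∂[p,q] = q − p.
The 10×30 boundary matrix has rank 9 and Smith normal form diag(1,1,1,1,1,1,1,1,1).

∂_2: C_2 → C_1 maps a triangle to the signed sum of its edges. For instance
  ∂[1,5,6] = [5,6] − [1,6] + [1,5],
  ∂[0,7,9] = [7,9] − [0,9] + [0,7].
The 30×20 boundary matrix has rank 20 and Smith normal form diag(1,1,1,1,1,1,1,1,1,1,1,1,1,1,1,1,1,1,1,2).

Computing H_k = (kernel of ∂_k) / (image of ∂_{k+1}):

  H_0: rank C_0 − rank ∂_1 = 10 − 9 = 1, and the invariant factors of ∂_1 are all 1, so H_0 = Z.
  H_1: rank ker ∂_1 − rank ∂_2 = (30 − 9) − 20 = 1, and ∂_2 has invariant factor 2 > 1, so H_1 = Z ⊕ Z/2Z.
  H_2: rank ker ∂_2 − rank ∂_3 = (20 − 20) − 0 = 0, and there is no ∂_3, so H_2 = 0.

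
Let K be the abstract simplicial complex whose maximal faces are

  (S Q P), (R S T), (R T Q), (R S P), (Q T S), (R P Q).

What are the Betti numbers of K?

b_0 = 1, b_1 = 0, b_2 = 1.

Fix the vertex order P < Q < R < S < T and write every simplex with vertices in increasing order. Then dim K = 2 and the simplices of K are:

  0-simplices (5): P, Q, R, S, T
  1-simplices (9): PQ, PR, PS, QR, QS, QT, RS, RT, ST
  2-simplices (6): PQR, PQS, PRS, QRT, QST, RST

giving chain groups C_0 ≅ Z^5, C_1 ≅ Z^9, C_2 ≅ Z^6.

∂_1: C_1 → C_0 maps an edge to its endpoints' difference, ∂[p,q] = q − p. For instance
  ∂RT = T − R.
As a 5×9 matrix over Z this has rank 4, with invariant factors (1,1,1,1).

Boundary ∂_2: C_2 → C_1 sends each 2-simplex [p,q,r] to [q,r] − [p,r] + [p,q]. For instance
  ∂QRT = RT − QT + QR,
  ∂PQR = QR − PR + PQ.
As a 9×6 matrix over Z this has rank 5, with invariant factors (1,1,1,1,1).

Now H_k = ker ∂_k / im ∂_{k+1}, so:

  H_0: rank C_0 − rank ∂_1 = 5 − 4 = 1, and the invariant factors of ∂_1 are all 1, so H_0 ≅ Z.
  H_1: rank ker ∂_1 − rank ∂_2 = (9 − 4) − 5 = 0, and the invariant factors of ∂_2 are all 1, so H_1 ≅ 0.
  H_2: rank ker ∂_2 − rank ∂_3 = (6 − 5) − 0 = 1, and there is no ∂_3, so H_2 ≅ Z.

Hence the Betti numbers are b_0 = 1, b_1 = 0, b_2 = 1.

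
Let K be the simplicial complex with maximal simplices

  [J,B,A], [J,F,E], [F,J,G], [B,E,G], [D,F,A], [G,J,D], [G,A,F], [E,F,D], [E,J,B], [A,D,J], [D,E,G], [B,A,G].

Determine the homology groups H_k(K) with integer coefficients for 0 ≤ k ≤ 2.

H_0 = Z,  H_1 = Z/2Z,  H_2 = 0.

Order the vertices as A < B < D < E < F < G < J. Listing each simplex with vertices in this order, K has dimension 2 with simplices:

  0-simplices (7): A, B, D, E, F, G, J
  1-simplices (18): AB, AD, AF, AG, AJ, BE, BG, BJ, DE, DF, DG, DJ, EF, EG, EJ, FG, FJ, GJ
  2-simplices (12): ABG, ABJ, ADF, ADJ, AFG, BEG, BEJ, DEF, DEG, DGJ, EFJ, FGJ

Hence C_0 ≅ Z^7, C_1 ≅ Z^18, C_2 ≅ Z^12.

The boundary map ∂_1: C_1 → C_0 sends each edge [p,q] (with p < q) to q − p. For instance
  ∂EF = F − E.
This gives a 7×18 integer matrix of rank 6; reducing to Smith normal form yields diagonal entries (1,1,1,1,1,1).

The boundary map ∂_2: C_2 → C_1 acts by ∂[p,q,r] = [q,r] − [p,r] + [p,q]. For instance
  ∂FGJ = GJ − FJ + FG,
  ∂ABG = BG − AG + AB.
As a 18×12 matrix over Z this has rank 12, with invariant factors (1,1,1,1,1,1,1,1,1,1,1,2).

From H_k ≅ ker(∂_k) / im(∂_{k+1}) we obtain:

  H_0: rank C_0 − rank ∂_1 = 7 − 6 = 1, and the invariant factors of ∂_1 are all 1, so H_0 = Z.
  H_1: rank ker ∂_1 − rank ∂_2 = (18 − 6) − 12 = 0, and ∂_2 has invariant factor 2 > 1, so H_1 = Z/2Z.
  H_2: rank ker ∂_2 − rank ∂_3 = (12 − 12) − 0 = 0, and there is no ∂_3, so H_2 = 0.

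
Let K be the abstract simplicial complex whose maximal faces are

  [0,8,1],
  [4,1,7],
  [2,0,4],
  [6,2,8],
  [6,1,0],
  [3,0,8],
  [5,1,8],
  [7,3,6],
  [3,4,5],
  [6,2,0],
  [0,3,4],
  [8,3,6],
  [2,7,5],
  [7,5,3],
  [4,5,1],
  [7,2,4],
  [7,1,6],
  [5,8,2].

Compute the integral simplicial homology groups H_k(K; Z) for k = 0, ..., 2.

Order the vertices as 0 < 1 < 2 < 3 < 4 < 5 < 6 < 7 < 8. Listing each simplex with vertices in this order, K has dimension 2 with simplices:

  0-simplices (9): [0], [1], [2], [3], [4], [5], [6], [7], [8]
  1-simplices (27): (27 of them)
  2-simplices (18): [0,1,6], [0,1,8], [0,2,4], [0,2,6], [0,3,4], [0,3,8], [1,4,5], [1,4,7], [1,5,8], [1,6,7], [2,4,7], [2,5,7], [2,5,8], [2,6,8], [3,4,5], [3,5,7], [3,6,7], [3,6,8]

giving chain groups C_0 ≅ Z^9, C_1 ≅ Z^27, C_2 ≅ Z^18.

∂_1: C_1 → C_0 sends each edge [p,q] (with p < q) to q − p.
This gives a 9×27 integer matrix of rank 8; reducing to Smith normal form yields diagonal entries (1,1,1,1,1,1,1,1).

∂_2: C_2 → C_1 sends each 2-simplex [p,q,r] to [q,r] − [p,r] + [p,q]. For instance
  ∂[3,6,8] = [6,8] − [3,8] + [3,6],
  ∂[2,5,8] = [5,8] − [2,8] + [2,5].
The resulting 27×18 matrix has rank 18, and its Smith normal form has invariant factors (1,1,1,1,1,1,1,1,1,1,1,1,1,1,1,1,1,2).

Computing H_k = (kernel of ∂_k) / (image of ∂_{k+1}):

  H_0: rank C_0 − rank ∂_1 = 9 − 8 = 1, and the invariant factors of ∂_1 are all 1, so H_0 = Z.
  H_1: rank ker ∂_1 − rank ∂_2 = (27 − 8) − 18 = 1, and ∂_2 has invariant factor 2 > 1, so H_1 = Z × Z/2.
  H_2: rank ker ∂_2 − rank ∂_3 = (18 − 18) − 0 = 0, and there is no ∂_3, so H_2 = 0.

As a check, the Euler characteristic is 9 − 27 + 18 = 0, which agrees with 1 − 1 + 0 = 0.

H_0 = Z,  H_1 = Z × Z/2,  H_2 = 0.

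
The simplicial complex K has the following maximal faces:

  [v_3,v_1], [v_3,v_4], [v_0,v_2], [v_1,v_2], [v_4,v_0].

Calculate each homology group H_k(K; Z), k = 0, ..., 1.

H_0 = Z,  H_1 = Z.

Fix the vertex order v_0 < v_1 < v_2 < v_3 < v_4 and write every simplex with vertices in increasing order. Then dim K = 1 and the simplices of K are:

  0-simplices (5): [v_0], [v_1], [v_2], [v_3], [v_4]
  1-simplices (5): [v_0,v_2], [v_0,v_4], [v_1,v_2], [v_1,v_3], [v_3,v_4]

so the chain groups are C_0 ≅ Z^5, C_1 ≅ Z^5.

The boundary map ∂_1: C_1 → C_0 is given by ∂[p,q] = [q] − [p].
This gives a 5×5 integer matrix of rank 4; reducing to Smith normal form yields diagonal entries (1,1,1,1).

Computing H_k = (kernel of ∂_k) / (image of ∂_{k+1}):

  H_0: rank C_0 − rank ∂_1 = 5 − 4 = 1, and the invariant factors of ∂_1 are all 1, so H_0 ≅ Z.
  H_1: rank ker ∂_1 − rank ∂_2 = (5 − 4) − 0 = 1, and there is no ∂_2, so H_1 ≅ Z.

(K is a triangulation of the circle S^1.)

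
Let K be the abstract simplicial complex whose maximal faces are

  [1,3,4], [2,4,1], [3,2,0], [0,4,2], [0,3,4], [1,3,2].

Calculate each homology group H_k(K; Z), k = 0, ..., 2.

H_0 ≅ Z,  H_1 = 0,  H_2 ≅ Z.

Fix the vertex order 0 < 1 < 2 < 3 < 4 and write every simplex with vertices in increasing order. Then dim K = 2 and the simplices of K are:

  0-simplices (5): [0], [1], [2], [3], [4]
  1-simplices (9): [0,2], [0,3], [0,4], [1,2], [1,3], [1,4], [2,3], [2,4], [3,4]
  2-simplices (6): [0,2,3], [0,2,4], [0,3,4], [1,2,3], [1,2,4], [1,3,4]

Hence C_0 ≅ Z^5, C_1 ≅ Z^9, C_2 ≅ Z^6.

The boundary map ∂_1: C_1 → C_0 maps an edge to its endpoints' difference, ∂[p,q] = q − p. For instance
  ∂[0,3] = [3] − [0].
The 5×9 boundary matrix has rank 4 and Smith normal form diag(1,1,1,1).

The boundary map ∂_2: C_2 → C_1 acts by ∂[p,q,r] = [q,r] − [p,r] + [p,q]. For instance
  ∂[1,2,3] = [2,3] − [1,3] + [1,2],
  ∂[0,2,3] = [2,3] − [0,3] + [0,2].
The 9×6 boundary matrix has rank 5 and Smith normal form diag(1,1,1,1,1).

Reading off H_k = ker ∂_k / im ∂_{k+1}:

  H_0: rank C_0 − rank ∂_1 = 5 − 4 = 1, and the invariant factors of ∂_1 are all 1, so H_0 ≅ Z.
  H_1: rank ker ∂_1 − rank ∂_2 = (9 − 4) − 5 = 0, and the invariant factors of ∂_2 are all 1, so H_1 ≅ 0.
  H_2: rank ker ∂_2 − rank ∂_3 = (6 − 5) − 0 = 1, and there is no ∂_3, so H_2 ≅ Z.

As a check, the Euler characteristic is 5 − 9 + 6 = 2, which agrees with 1 − 0 + 1 = 2.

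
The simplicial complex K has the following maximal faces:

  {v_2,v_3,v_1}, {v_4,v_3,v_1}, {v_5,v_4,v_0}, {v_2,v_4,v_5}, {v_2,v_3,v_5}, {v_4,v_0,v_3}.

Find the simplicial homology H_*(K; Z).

H_0 = Z,  H_1 = Z,  H_2 = 0.

We work with the vertex ordering v_0 < v_1 < v_2 < v_3 < v_4 < v_5. The simplices of K, each written with vertices in increasing order, are:

  0-simplices (6): [v_0], [v_1], [v_2], [v_3], [v_4], [v_5]
  1-simplices (12): [v_0,v_3], [v_0,v_4], [v_0,v_5], [v_1,v_2], [v_1,v_3], [v_1,v_4], [v_2,v_3], [v_2,v_4], [v_2,v_5], [v_3,v_4], [v_3,v_5], [v_4,v_5]
  2-simplices (6): [v_0,v_3,v_4], [v_0,v_4,v_5], [v_1,v_2,v_3], [v_1,v_3,v_4], [v_2,v_3,v_5], [v_2,v_4,v_5]

giving chain groups C_0 ≅ Z^6, C_1 ≅ Z^12, C_2 ≅ Z^6.

The boundary map ∂_1: C_1 → C_0 sends each edge [p,q] (with p < q) to q − p.
As a 6×12 matrix over Z this has rank 5, with invariant factors (1,1,1,1,1).

∂_2: C_2 → C_1 acts by ∂[p,q,r] = [q,r] − [p,r] + [p,q]. For instance
  ∂[v_1,v_3,v_4] = [v_3,v_4] − [v_1,v_4] + [v_1,v_3],
  ∂[v_1,v_2,v_3] = [v_2,v_3] − [v_1,v_3] + [v_1,v_2].
The 12×6 boundary matrix has rank 6 and Smith normal form diag(1,1,1,1,1,1).

Now H_k = ker ∂_k / im ∂_{k+1}, so:

  H_0: rank C_0 − rank ∂_1 = 6 − 5 = 1, and the invariant factors of ∂_1 are all 1, so H_0 ≅ Z.
  H_1: rank ker ∂_1 − rank ∂_2 = (12 − 5) − 6 = 1, and the invariant factors of ∂_2 are all 1, so H_1 ≅ Z.
  H_2: rank ker ∂_2 − rank ∂_3 = (6 − 6) − 0 = 0, and there is no ∂_3, so H_2 ≅ 0.

As a check, the Euler characteristic is 6 − 12 + 6 = 0, which agrees with 1 − 1 + 0 = 0.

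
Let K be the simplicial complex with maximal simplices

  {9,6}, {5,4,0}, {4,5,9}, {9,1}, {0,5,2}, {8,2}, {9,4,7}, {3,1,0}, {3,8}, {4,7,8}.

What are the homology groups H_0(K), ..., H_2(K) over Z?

H_0 ≅ Z,  H_1 ≅ Z^3,  H_2 = 0.

K has 10 vertices, 18 edges, 6 triangles.
rank ∂_0 = 0, rank ∂_1 = 9 ⇒ b_0 = 10 − 0 − 9 = 1; all invariant factors of ∂_1 are 1 so no torsion. So H_0 ≅ Z.
rank ∂_1 = 9, rank ∂_2 = 6 ⇒ b_1 = 18 − 9 − 6 = 3; all invariant factors of ∂_2 are 1 so no torsion. So H_1 ≅ Z^3.
rank ∂_2 = 6, rank ∂_3 = 0 ⇒ b_2 = 6 − 6 − 0 = 0. So H_2 ≅ 0.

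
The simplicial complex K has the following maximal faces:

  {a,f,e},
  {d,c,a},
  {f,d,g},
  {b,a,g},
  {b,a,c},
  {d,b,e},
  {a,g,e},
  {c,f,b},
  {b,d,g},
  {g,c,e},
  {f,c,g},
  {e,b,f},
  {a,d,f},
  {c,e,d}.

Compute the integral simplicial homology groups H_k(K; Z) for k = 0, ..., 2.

Fix the vertex order a < b < c < d < e < f < g and write every simplex with vertices in increasing order. Then dim K = 2 and the simplices of K are:

  0-simplices (7): a, b, c, d, e, f, g
  1-simplices (21): ab, ac, ad, ae, af, ag, bc, bd, be, bf, bg, cd, ce, cf, cg, de, df, dg, ef, eg, fg
  2-simplices (14): abc, abg, acd, adf, aef, aeg, bcf, bde, bdg, bef, cde, ceg, cfg, dfg

Hence C_0 ≅ Z^7, C_1 ≅ Z^21, C_2 ≅ Z^14.

Boundary ∂_1: C_1 → C_0 is given by ∂[p,q] = [q] − [p]. For instance
  ∂ae = e − a.
This gives a 7×21 integer matrix of rank 6; reducing to Smith normal form yields diagonal entries (1,1,1,1,1,1).

Boundary ∂_2: C_2 → C_1 maps a triangle to the signed sum of its edges. For instance
  ∂bef = ef − bf + be,
  ∂abc = bc − ac + ab.
The resulting 21×14 matrix has rank 13, and its Smith normal form has invariant factors (1,1,1,1,1,1,1,1,1,1,1,1,1).

Reading off H_k = ker ∂_k / im ∂_{k+1}:

  H_0: rank C_0 − rank ∂_1 = 7 − 6 = 1, and the invariant factors of ∂_1 are all 1, so H_0 ≅ Z.
  H_1: rank ker ∂_1 − rank ∂_2 = (21 − 6) − 13 = 2, and the invariant factors of ∂_2 are all 1, so H_1 ≅ Z^2.
  H_2: rank ker ∂_2 − rank ∂_3 = (14 − 13) − 0 = 1, and there is no ∂_3, so H_2 ≅ Z.

As a check, the Euler characteristic is 7 − 21 + 14 = 0, which agrees with 1 − 2 + 1 = 0.
(K is a triangulation of the torus T^2.)

H_0 ≅ Z,  H_1 ≅ Z^2,  H_2 ≅ Z.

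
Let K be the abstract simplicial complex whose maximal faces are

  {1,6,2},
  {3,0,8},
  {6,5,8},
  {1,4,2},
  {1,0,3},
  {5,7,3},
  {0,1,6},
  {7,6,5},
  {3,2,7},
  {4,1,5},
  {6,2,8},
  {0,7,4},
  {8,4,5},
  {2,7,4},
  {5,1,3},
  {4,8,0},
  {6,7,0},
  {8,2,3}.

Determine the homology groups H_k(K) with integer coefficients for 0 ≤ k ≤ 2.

Order the vertices as 0 < 1 < 2 < 3 < 4 < 5 < 6 < 7 < 8. Listing each simplex with vertices in this order, K has dimension 2 with simplices:

  0-simplices (9): [0], [1], [2], [3], [4], [5], [6], [7], [8]
  1-simplices (27): (27 of them)
  2-simplices (18): [0,1,3], [0,1,6], [0,3,8], [0,4,7], [0,4,8], [0,6,7], [1,2,4], [1,2,6], [1,3,5], [1,4,5], [2,3,7], [2,3,8], [2,4,7], [2,6,8], [3,5,7], [4,5,8], [5,6,7], [5,6,8]

giving chain groups C_0 ≅ Z^9, C_1 ≅ Z^27, C_2 ≅ Z^18.

The boundary map ∂_1: C_1 → C_0 maps an edge to its endpoints' difference, ∂[p,q] = q − p. For instance
  ∂[1,2] = [2] − [1].
The resulting 9×27 matrix has rank 8, and its Smith normal form has invariant factors (1,1,1,1,1,1,1,1).

Boundary ∂_2: C_2 → C_1 maps a triangle to the signed sum of its edges. For instance
  ∂[1,2,6] = [2,6] − [1,6] + [1,2],
  ∂[2,3,7] = [3,7] − [2,7] + [2,3].
This gives a 27×18 integer matrix of rank 17; reducing to Smith normal form yields diagonal entries (1,1,1,1,1,1,1,1,1,1,1,1,1,1,1,1,1).

Reading off H_k = ker ∂_k / im ∂_{k+1}:

  H_0: rank C_0 − rank ∂_1 = 9 − 8 = 1, and the invariant factors of ∂_1 are all 1, so H_0 ≅ Z.
  H_1: rank ker ∂_1 − rank ∂_2 = (27 − 8) − 17 = 2, and the invariant factors of ∂_2 are all 1, so H_1 ≅ Z^2.
  H_2: rank ker ∂_2 − rank ∂_3 = (18 − 17) − 0 = 1, and there is no ∂_3, so H_2 ≅ Z.

As a check, the Euler characteristic is 9 − 27 + 18 = 0, which agrees with 1 − 2 + 1 = 0.
(K is a triangulation of the torus T^2.)

H_0 = Z,  H_1 = Z^2,  H_2 = Z.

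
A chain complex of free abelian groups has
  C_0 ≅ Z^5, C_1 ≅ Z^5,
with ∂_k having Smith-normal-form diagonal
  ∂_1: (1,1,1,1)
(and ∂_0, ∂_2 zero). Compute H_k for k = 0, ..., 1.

H_0 ≅ Z,  H_1 ≅ Z.

H_0: b_0 = 5 − 0 − 4 = 1; torsion from ∂_1 factors > 1: none. So H_0 ≅ Z.
H_1: b_1 = 5 − 4 − 0 = 1; torsion from ∂_2 factors > 1: none. So H_1 ≅ Z.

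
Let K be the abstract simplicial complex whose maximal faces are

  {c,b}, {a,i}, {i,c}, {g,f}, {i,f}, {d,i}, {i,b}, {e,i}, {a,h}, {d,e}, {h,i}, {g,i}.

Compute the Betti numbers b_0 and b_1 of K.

b_0 = 1, b_1 = 4.

Order the vertices as a < b < c < d < e < f < g < h < i. Listing each simplex with vertices in this order, K has dimension 1 with simplices:

  0-simplices (9): a, b, c, d, e, f, g, h, i
  1-simplices (12): ah, ai, bc, bi, ci, de, di, ei, fg, fi, gi, hi

giving chain groups C_0 ≅ Z^9, C_1 ≅ Z^12.

∂_1: C_1 → C_0 maps an edge to its endpoints' difference, ∂[p,q] = q − p.
The 9×12 boundary matrix has rank 8 and Smith normal form diag(1,1,1,1,1,1,1,1).

Now H_k = ker ∂_k / im ∂_{k+1}, so:

  H_0: rank C_0 − rank ∂_1 = 9 − 8 = 1, and the invariant factors of ∂_1 are all 1, so H_0 = Z.
  H_1: rank ker ∂_1 − rank ∂_2 = (12 − 8) − 0 = 4, and there is no ∂_2, so H_1 = Z^4.

Hence the Betti numbers are b_0 = 1, b_1 = 4.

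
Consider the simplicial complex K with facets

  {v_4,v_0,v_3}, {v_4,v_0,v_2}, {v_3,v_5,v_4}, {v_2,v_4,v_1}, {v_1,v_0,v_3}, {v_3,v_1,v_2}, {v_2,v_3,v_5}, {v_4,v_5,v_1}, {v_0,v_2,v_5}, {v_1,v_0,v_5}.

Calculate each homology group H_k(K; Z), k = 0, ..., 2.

Order the vertices as v_0 < v_1 < v_2 < v_3 < v_4 < v_5. Listing each simplex with vertices in this order, K has dimension 2 with simplices:

  0-simplices (6): [v_0], [v_1], [v_2], [v_3], [v_4], [v_5]
  1-simplices (15): (15 of them)
  2-simplices (10): [v_0,v_1,v_3], [v_0,v_1,v_5], [v_0,v_2,v_4], [v_0,v_2,v_5], [v_0,v_3,v_4], [v_1,v_2,v_3], [v_1,v_2,v_4], [v_1,v_4,v_5], [v_2,v_3,v_5], [v_3,v_4,v_5]

giving chain groups C_0 ≅ Z^6, C_1 ≅ Z^15, C_2 ≅ Z^10.

Boundary ∂_1: C_1 → C_0 maps an edge to its endpoints' difference, ∂[p,q] = q − p. For instance
  ∂[v_0,v_4] = [v_4] − [v_0].
As a 6×15 matrix over Z this has rank 5, with invariant factors (1,1,1,1,1).

The boundary map ∂_2: C_2 → C_1 maps a triangle to the signed sum of its edges. For instance
  ∂[v_0,v_1,v_5] = [v_1,v_5] − [v_0,v_5] + [v_0,v_1],
  ∂[v_1,v_4,v_5] = [v_4,v_5] − [v_1,v_5] + [v_1,v_4].
The 15×10 boundary matrix has rank 10 and Smith normal form diag(1,1,1,1,1,1,1,1,1,2).

Reading off H_k = ker ∂_k / im ∂_{k+1}:

  H_0: rank C_0 − rank ∂_1 = 6 − 5 = 1, and the invariant factors of ∂_1 are all 1, so H_0 ≅ Z.
  H_1: rank ker ∂_1 − rank ∂_2 = (15 − 5) − 10 = 0, and ∂_2 has invariant factor 2 > 1, so H_1 ≅ Z_2.
  H_2: rank ker ∂_2 − rank ∂_3 = (10 − 10) − 0 = 0, and there is no ∂_3, so H_2 ≅ 0.

As a check, the Euler characteristic is 6 − 15 + 10 = 1, which agrees with 1 − 0 + 0 = 1.
(K is a triangulation of the real projective plane RP^2.)

H_0 ≅ Z,  H_1 ≅ Z_2,  H_2 = 0.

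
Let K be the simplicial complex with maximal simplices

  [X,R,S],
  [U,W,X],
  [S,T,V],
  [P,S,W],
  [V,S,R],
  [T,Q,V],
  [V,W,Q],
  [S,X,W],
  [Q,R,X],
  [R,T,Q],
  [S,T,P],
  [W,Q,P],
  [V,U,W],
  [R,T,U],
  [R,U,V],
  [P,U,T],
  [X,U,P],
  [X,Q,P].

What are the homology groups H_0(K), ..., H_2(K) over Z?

H_0 ≅ Z,  H_1 ≅ Z ⊕ Z_2,  H_2 = 0.

Take the total order P < Q < R < S < T < U < V < W < X on the vertex set. Then K (dimension 2) consists of the simplices:

  0-simplices (9): P, Q, R, S, T, U, V, W, X
  1-simplices (27): PQ, PS, PT, PU, PW, PX, QR, QT, QV, QW, QX, RS, RT, RU, RV, RX, ST, SV, SW, SX, TU, TV, UV, UW, UX, VW, WX
  2-simplices (18): PQW, PQX, PST, PSW, PTU, PUX, QRT, QRX, QTV, QVW, RSV, RSX, RTU, RUV, STV, SWX, UVW, UWX

Hence C_0 ≅ Z^9, C_1 ≅ Z^27, C_2 ≅ Z^18.

∂_1: C_1 → C_0 is given by ∂[p,q] = [q] − [p].
The resulting 9×27 matrix has rank 8, and its Smith normal form has invariant factors (1,1,1,1,1,1,1,1).

Boundary ∂_2: C_2 → C_1 acts by ∂[p,q,r] = [q,r] − [p,r] + [p,q]. For instance
  ∂PST = ST − PT + PS,
  ∂QTV = TV − QV + QT.
As a 27×18 matrix over Z this has rank 18, with invariant factors (1,1,1,1,1,1,1,1,1,1,1,1,1,1,1,1,1,2).

Reading off H_k = ker ∂_k / im ∂_{k+1}:

  H_0: rank C_0 − rank ∂_1 = 9 − 8 = 1, and the invariant factors of ∂_1 are all 1, so H_0 ≅ Z.
  H_1: rank ker ∂_1 − rank ∂_2 = (27 − 8) − 18 = 1, and ∂_2 has invariant factor 2 > 1, so H_1 ≅ Z ⊕ Z_2.
  H_2: rank ker ∂_2 − rank ∂_3 = (18 − 18) − 0 = 0, and there is no ∂_3, so H_2 ≅ 0.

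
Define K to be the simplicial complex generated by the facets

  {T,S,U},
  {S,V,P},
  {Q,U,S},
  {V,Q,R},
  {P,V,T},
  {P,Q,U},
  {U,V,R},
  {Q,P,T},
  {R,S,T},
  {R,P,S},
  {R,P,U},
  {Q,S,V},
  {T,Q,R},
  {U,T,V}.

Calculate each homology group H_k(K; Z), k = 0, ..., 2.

H_0 = Z,  H_1 = Z^2,  H_2 = Z.

Order the vertices as P < Q < R < S < T < U < V. Listing each simplex with vertices in this order, K has dimension 2 with simplices:

  0-simplices (7): P, Q, R, S, T, U, V
  1-simplices (21): PQ, PR, PS, PT, PU, PV, QR, QS, QT, QU, QV, RS, RT, RU, RV, ST, SU, SV, TU, TV, UV
  2-simplices (14): PQT, PQU, PRS, PRU, PSV, PTV, QRT, QRV, QSU, QSV, RST, RUV, STU, TUV

giving chain groups C_0 ≅ Z^7, C_1 ≅ Z^21, C_2 ≅ Z^14.

The boundary map ∂_1: C_1 → C_0 is given by ∂[p,q] = [q] − [p]. For instance
  ∂RT = T − R.
This gives a 7×21 integer matrix of rank 6; reducing to Smith normal form yields diagonal entries (1,1,1,1,1,1).

∂_2: C_2 → C_1 acts by ∂[p,q,r] = [q,r] − [p,r] + [p,q]. For instance
  ∂QSV = SV − QV + QS,
  ∂STU = TU − SU + ST.
The resulting 21×14 matrix has rank 13, and its Smith normal form has invariant factors (1,1,1,1,1,1,1,1,1,1,1,1,1).

Reading off H_k = ker ∂_k / im ∂_{k+1}:

  H_0: rank C_0 − rank ∂_1 = 7 − 6 = 1, and the invariant factors of ∂_1 are all 1, so H_0 ≅ Z.
  H_1: rank ker ∂_1 − rank ∂_2 = (21 − 6) − 13 = 2, and the invariant factors of ∂_2 are all 1, so H_1 ≅ Z^2.
  H_2: rank ker ∂_2 − rank ∂_3 = (14 − 13) − 0 = 1, and there is no ∂_3, so H_2 ≅ Z.

As a check, the Euler characteristic is 7 − 21 + 14 = 0, which agrees with 1 − 2 + 1 = 0.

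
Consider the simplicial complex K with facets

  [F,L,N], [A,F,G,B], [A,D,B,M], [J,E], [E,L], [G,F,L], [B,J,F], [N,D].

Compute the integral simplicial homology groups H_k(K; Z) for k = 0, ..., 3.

Order the vertices as A < B < D < E < F < G < J < L < M < N. Listing each simplex with vertices in this order, K has dimension 3 with simplices:

  0-simplices (10): A, B, D, E, F, G, J, L, M, N
  1-simplices (20): AB, AD, AF, AG, AM, BD, BF, BG, BJ, BM, DM, DN, EJ, EL, FG, FJ, FL, FN, GL, LN
  2-simplices (11): ABD, ABF, ABG, ABM, ADM, AFG, BDM, BFG, BFJ, FGL, FLN
  3-simplices (2): ABDM, ABFG

Hence C_0 ≅ Z^10, C_1 ≅ Z^20, C_2 ≅ Z^11, C_3 ≅ Z^2.

Boundary ∂_1: C_1 → C_0 is given by ∂[p,q] = [q] − [p].
The resulting 10×20 matrix has rank 9, and its Smith normal form has invariant factors (1,1,1,1,1,1,1,1,1).

∂_2: C_2 → C_1 sends each 2-simplex [p,q,r] to [q,r] − [p,r] + [p,q]. For instance
  ∂ABM = BM − AM + AB,
  ∂ABF = BF − AF + AB.
This gives a 20×11 integer matrix of rank 9; reducing to Smith normal form yields diagonal entries (1,1,1,1,1,1,1,1,1).

Boundary ∂_3: C_3 → C_2 sends each 3-simplex σ to the alternating sum Σ_i (−1)^i (σ with its i-th vertex removed). For instance
  ∂ABDM = BDM − ADM + ABM − ABD,
  ∂ABFG = BFG − AFG + ABG − ABF.
The 11×2 boundary matrix has rank 2 and Smith normal form diag(1,1).

Now H_k = ker ∂_k / im ∂_{k+1}, so:

  H_0: rank C_0 − rank ∂_1 = 10 − 9 = 1, and the invariant factors of ∂_1 are all 1, so H_0 = Z.
  H_1: rank ker ∂_1 − rank ∂_2 = (20 − 9) − 9 = 2, and the invariant factors of ∂_2 are all 1, so H_1 = Z^2.
  H_2: rank ker ∂_2 − rank ∂_3 = (11 − 9) − 2 = 0, and the invariant factors of ∂_3 are all 1, so H_2 = 0.
  H_3: rank ker ∂_3 − rank ∂_4 = (2 − 2) − 0 = 0, and there is no ∂_4, so H_3 = 0.

As a check, the Euler characteristic is 10 − 20 + 11 − 2 = -1, which agrees with 1 − 2 + 0 − 0 = -1.

H_0 = Z,  H_1 = Z^2,  H_2 = 0,  H_3 = 0.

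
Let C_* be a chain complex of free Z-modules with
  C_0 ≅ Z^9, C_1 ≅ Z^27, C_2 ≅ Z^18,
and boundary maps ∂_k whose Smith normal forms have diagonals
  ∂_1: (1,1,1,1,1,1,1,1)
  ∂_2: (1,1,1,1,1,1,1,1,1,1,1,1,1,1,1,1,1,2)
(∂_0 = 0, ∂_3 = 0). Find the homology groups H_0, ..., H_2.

H_0: b_0 = 9 − 0 − 8 = 1; torsion from ∂_1 factors > 1: none. So H_0 = Z.
H_1: b_1 = 27 − 8 − 18 = 1; torsion from ∂_2 factors > 1: [2]. So H_1 = Z ⊕ Z/2Z.
H_2: b_2 = 18 − 18 − 0 = 0; torsion from ∂_3 factors > 1: none. So H_2 = 0.

H_0 = Z,  H_1 = Z ⊕ Z/2Z,  H_2 = 0.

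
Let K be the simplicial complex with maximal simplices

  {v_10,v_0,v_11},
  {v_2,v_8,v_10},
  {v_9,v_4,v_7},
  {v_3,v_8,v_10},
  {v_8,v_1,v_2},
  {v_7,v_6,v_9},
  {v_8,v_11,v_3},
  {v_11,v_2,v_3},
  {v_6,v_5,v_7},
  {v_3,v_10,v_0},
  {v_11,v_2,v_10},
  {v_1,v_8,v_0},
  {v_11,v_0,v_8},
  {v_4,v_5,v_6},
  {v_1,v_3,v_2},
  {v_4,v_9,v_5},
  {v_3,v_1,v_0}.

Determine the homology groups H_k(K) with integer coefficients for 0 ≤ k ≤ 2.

K has 12 vertices, 28 edges, 17 triangles.
rank ∂_0 = 0, rank ∂_1 = 10 ⇒ b_0 = 12 − 0 − 10 = 2; all invariant factors of ∂_1 are 1 so no torsion. So H_0 = Z^2.
rank ∂_1 = 10, rank ∂_2 = 17 ⇒ b_1 = 28 − 10 − 17 = 1; ∂_2 has invariant factor(s) [2] giving torsion. So H_1 = Z × Z/2.
rank ∂_2 = 17, rank ∂_3 = 0 ⇒ b_2 = 17 − 17 − 0 = 0. So H_2 = 0.

H_0 = Z^2,  H_1 = Z × Z/2,  H_2 = 0.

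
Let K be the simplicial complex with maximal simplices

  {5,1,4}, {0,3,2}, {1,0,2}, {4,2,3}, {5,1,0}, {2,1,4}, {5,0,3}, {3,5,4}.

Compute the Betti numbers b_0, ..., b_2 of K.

K has 6 vertices, 12 edges, 8 triangles.
rank ∂_0 = 0, rank ∂_1 = 5 ⇒ b_0 = 6 − 0 − 5 = 1; all invariant factors of ∂_1 are 1 so no torsion. So H_0 ≅ Z.
rank ∂_1 = 5, rank ∂_2 = 7 ⇒ b_1 = 12 − 5 − 7 = 0; all invariant factors of ∂_2 are 1 so no torsion. So H_1 ≅ 0.
rank ∂_2 = 7, rank ∂_3 = 0 ⇒ b_2 = 8 − 7 − 0 = 1. So H_2 ≅ Z.

b_0 = 1, b_1 = 0, b_2 = 1.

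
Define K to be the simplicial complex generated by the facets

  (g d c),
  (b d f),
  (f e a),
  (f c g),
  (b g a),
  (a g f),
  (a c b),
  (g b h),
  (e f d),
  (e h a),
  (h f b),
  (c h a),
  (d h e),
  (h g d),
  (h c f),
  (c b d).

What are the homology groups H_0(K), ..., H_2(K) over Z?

H_0 ≅ Z,  H_1 ≅ Z^2,  H_2 ≅ Z.

Take the total order a < b < c < d < e < f < g < h on the vertex set. Then K (dimension 2) consists of the simplices:

  0-simplices (8): a, b, c, d, e, f, g, h
  1-simplices (24): ab, ac, ae, af, ag, ah, bc, bd, bf, bg, bh, cd, cf, cg, ch, de, df, dg, dh, ef, eh, fg, fh, gh
  2-simplices (16): abc, abg, ach, aef, aeh, afg, bcd, bdf, bfh, bgh, cdg, cfg, cfh, def, deh, dgh

giving chain groups C_0 ≅ Z^8, C_1 ≅ Z^24, C_2 ≅ Z^16.

The boundary map ∂_1: C_1 → C_0 maps an edge to its endpoints' difference, ∂[p,q] = q − p. For instance
  ∂bc = c − b.
The 8×24 boundary matrix has rank 7 and Smith normal form diag(1,1,1,1,1,1,1).

Boundary ∂_2: C_2 → C_1 acts by ∂[p,q,r] = [q,r] − [p,r] + [p,q]. For instance
  ∂afg = fg − ag + af,
  ∂cdg = dg − cg + cd.
The 24×16 boundary matrix has rank 15 and Smith normal form diag(1,1,1,1,1,1,1,1,1,1,1,1,1,1,1).

From H_k ≅ ker(∂_k) / im(∂_{k+1}) we obtain:

  H_0: rank C_0 − rank ∂_1 = 8 − 7 = 1, and the invariant factors of ∂_1 are all 1, so H_0 = Z.
  H_1: rank ker ∂_1 − rank ∂_2 = (24 − 7) − 15 = 2, and the invariant factors of ∂_2 are all 1, so H_1 = Z^2.
  H_2: rank ker ∂_2 − rank ∂_3 = (16 − 15) − 0 = 1, and there is no ∂_3, so H_2 = Z.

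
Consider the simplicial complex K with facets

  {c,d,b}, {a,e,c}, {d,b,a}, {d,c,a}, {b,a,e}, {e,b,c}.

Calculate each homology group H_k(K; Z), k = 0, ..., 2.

H_0 ≅ Z,  H_1 = 0,  H_2 ≅ Z.

Fix the vertex order a < b < c < d < e and write every simplex with vertices in increasing order. Then dim K = 2 and the simplices of K are:

  0-simplices (5): a, b, c, d, e
  1-simplices (9): ab, ac, ad, ae, bc, bd, be, cd, ce
  2-simplices (6): abd, abe, acd, ace, bcd, bce

so the chain groups are C_0 ≅ Z^5, C_1 ≅ Z^9, C_2 ≅ Z^6.

The boundary map ∂_1: C_1 → C_0 maps an edge to its endpoints' difference, ∂[p,q] = q − p. For instance
  ∂ad = d − a.
The resulting 5×9 matrix has rank 4, and its Smith normal form has invariant factors (1,1,1,1).

∂_2: C_2 → C_1 maps a triangle to the signed sum of its edges. For instance
  ∂ace = ce − ae + ac,
  ∂bcd = cd − bd + bc.
This gives a 9×6 integer matrix of rank 5; reducing to Smith normal form yields diagonal entries (1,1,1,1,1).

Now H_k = ker ∂_k / im ∂_{k+1}, so:

  H_0: rank C_0 − rank ∂_1 = 5 − 4 = 1, and the invariant factors of ∂_1 are all 1, so H_0 = Z.
  H_1: rank ker ∂_1 − rank ∂_2 = (9 − 4) − 5 = 0, and the invariant factors of ∂_2 are all 1, so H_1 = 0.
  H_2: rank ker ∂_2 − rank ∂_3 = (6 − 5) − 0 = 1, and there is no ∂_3, so H_2 = Z.

As a check, the Euler characteristic is 5 − 9 + 6 = 2, which agrees with 1 − 0 + 1 = 2.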